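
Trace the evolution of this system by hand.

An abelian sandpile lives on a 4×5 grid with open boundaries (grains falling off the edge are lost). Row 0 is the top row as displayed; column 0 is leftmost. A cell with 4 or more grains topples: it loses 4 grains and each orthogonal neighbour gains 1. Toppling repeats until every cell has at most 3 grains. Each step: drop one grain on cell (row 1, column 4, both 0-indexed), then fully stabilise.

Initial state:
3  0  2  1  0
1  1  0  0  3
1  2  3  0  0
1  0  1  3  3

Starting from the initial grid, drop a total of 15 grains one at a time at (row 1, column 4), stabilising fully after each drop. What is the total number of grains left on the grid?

29

gen 0: 3  0  2  1  0
1  1  0  0  3
1  2  3  0  0
1  0  1  3  3
gen 1: 3  0  2  1  1
1  1  0  1  0
1  2  3  0  1
1  0  1  3  3
gen 2: 3  0  2  1  1
1  1  0  1  1
1  2  3  0  1
1  0  1  3  3
gen 3: 3  0  2  1  1
1  1  0  1  2
1  2  3  0  1
1  0  1  3  3
gen 4: 3  0  2  1  1
1  1  0  1  3
1  2  3  0  1
1  0  1  3  3
gen 5: 3  0  2  1  2
1  1  0  2  0
1  2  3  0  2
1  0  1  3  3
gen 6: 3  0  2  1  2
1  1  0  2  1
1  2  3  0  2
1  0  1  3  3
gen 7: 3  0  2  1  2
1  1  0  2  2
1  2  3  0  2
1  0  1  3  3
gen 8: 3  0  2  1  2
1  1  0  2  3
1  2  3  0  2
1  0  1  3  3
gen 9: 3  0  2  1  3
1  1  0  3  0
1  2  3  0  3
1  0  1  3  3
gen 10: 3  0  2  1  3
1  1  0  3  1
1  2  3  0  3
1  0  1  3  3
gen 11: 3  0  2  1  3
1  1  0  3  2
1  2  3  0  3
1  0  1  3  3
gen 12: 3  0  2  1  3
1  1  0  3  3
1  2  3  0  3
1  0  1  3  3
gen 13: 3  0  2  3  0
1  1  1  0  3
1  2  3  3  1
1  0  2  0  1
gen 14: 3  0  2  3  1
1  1  1  1  0
1  2  3  3  2
1  0  2  0  1
gen 15: 3  0  2  3  1
1  1  1  1  1
1  2  3  3  2
1  0  2  0  1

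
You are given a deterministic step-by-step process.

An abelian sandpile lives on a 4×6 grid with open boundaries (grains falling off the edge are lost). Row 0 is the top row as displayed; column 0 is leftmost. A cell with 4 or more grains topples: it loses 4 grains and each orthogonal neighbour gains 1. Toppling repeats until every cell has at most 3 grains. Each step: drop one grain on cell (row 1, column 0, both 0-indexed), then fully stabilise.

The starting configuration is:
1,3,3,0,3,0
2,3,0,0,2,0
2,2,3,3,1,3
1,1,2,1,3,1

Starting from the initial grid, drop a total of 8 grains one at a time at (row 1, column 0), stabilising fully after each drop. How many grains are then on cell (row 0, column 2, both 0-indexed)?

1

gen 0: 1,3,3,0,3,0
2,3,0,0,2,0
2,2,3,3,1,3
1,1,2,1,3,1
gen 1: 1,3,3,0,3,0
3,3,0,0,2,0
2,2,3,3,1,3
1,1,2,1,3,1
gen 2: 3,1,0,1,3,0
1,1,2,0,2,0
3,3,3,3,1,3
1,1,2,1,3,1
gen 3: 3,1,0,1,3,0
2,1,2,0,2,0
3,3,3,3,1,3
1,1,2,1,3,1
gen 4: 3,1,0,1,3,0
3,1,2,0,2,0
3,3,3,3,1,3
1,1,2,1,3,1
gen 5: 0,2,0,1,3,0
2,3,3,1,2,0
1,1,1,0,2,3
2,2,3,2,3,1
gen 6: 0,2,0,1,3,0
3,3,3,1,2,0
1,1,1,0,2,3
2,2,3,2,3,1
gen 7: 1,3,1,1,3,0
1,1,0,2,2,0
2,2,2,0,2,3
2,2,3,2,3,1
gen 8: 1,3,1,1,3,0
2,1,0,2,2,0
2,2,2,0,2,3
2,2,3,2,3,1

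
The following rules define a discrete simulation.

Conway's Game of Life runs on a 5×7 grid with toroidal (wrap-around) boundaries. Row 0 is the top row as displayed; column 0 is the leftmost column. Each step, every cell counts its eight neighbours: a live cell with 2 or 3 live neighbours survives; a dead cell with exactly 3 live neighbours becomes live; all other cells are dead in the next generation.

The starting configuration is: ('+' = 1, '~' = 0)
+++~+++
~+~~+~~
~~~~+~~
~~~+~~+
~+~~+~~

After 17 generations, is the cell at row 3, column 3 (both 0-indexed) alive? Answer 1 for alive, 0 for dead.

0

[0] +++~+++
~+~~+~~
~~~~+~~
~~~+~~+
~+~~+~~
[1] ~~+~+~+
~++~+~+
~~~+++~
~~~+++~
~+~~+~~
[2] ~~+~+~~
+++~~~+
~~~~~~+
~~+~~~~
~~+~~~~
[3] +~+~~~~
++++~++
~~+~~~+
~~~~~~~
~++~~~~
[4] ~~~~~~~
~~~+~+~
~~++~++
~++~~~~
~++~~~~
[5] ~~+~~~~
~~++~++
~+~+~++
+~~~~~~
~++~~~~
[6] ~~~~~~~
++~+~++
~+~+~+~
+~~~~~+
~++~~~~
[7] ~~~~~~+
++~~~++
~+~~~+~
+~~~~~+
++~~~~~
[8] ~~~~~+~
~+~~~+~
~+~~~+~
~~~~~~+
~+~~~~~
[9] ~~~~~~~
~~~~+++
+~~~~++
+~~~~~~
~~~~~~~
[10] ~~~~~+~
+~~~+~~
+~~~+~~
+~~~~~~
~~~~~~~
[11] ~~~~~~~
~~~~+++
++~~~~+
~~~~~~~
~~~~~~~
[12] ~~~~~+~
~~~~~++
+~~~~~+
+~~~~~~
~~~~~~~
[13] ~~~~~++
+~~~~+~
+~~~~+~
+~~~~~+
~~~~~~~
[14] ~~~~~++
+~~~++~
++~~~+~
+~~~~~+
+~~~~+~
[15] +~~~~~~
++~~+~~
~+~~++~
~~~~~+~
+~~~~+~
[16] +~~~~~~
++~~+++
++~~+++
~~~~~+~
~~~~~~~
[17] ++~~~+~
~~~~+~~
~+~~~~~
+~~~++~
~~~~~~~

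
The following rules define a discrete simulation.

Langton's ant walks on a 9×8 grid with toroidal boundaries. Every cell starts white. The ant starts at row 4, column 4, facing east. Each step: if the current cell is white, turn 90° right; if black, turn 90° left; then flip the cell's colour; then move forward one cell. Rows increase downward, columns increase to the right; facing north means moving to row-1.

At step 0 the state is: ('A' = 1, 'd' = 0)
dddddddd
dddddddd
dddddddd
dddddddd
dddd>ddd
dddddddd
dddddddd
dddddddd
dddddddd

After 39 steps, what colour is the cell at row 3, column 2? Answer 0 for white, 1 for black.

1

step 0: dddddddd
dddddddd
dddddddd
dddddddd
dddd>ddd
dddddddd
dddddddd
dddddddd
dddddddd
step 1: dddddddd
dddddddd
dddddddd
dddddddd
ddddAddd
ddddvddd
dddddddd
dddddddd
dddddddd
step 2: dddddddd
dddddddd
dddddddd
dddddddd
ddddAddd
ddd<Addd
dddddddd
dddddddd
dddddddd
step 3: dddddddd
dddddddd
dddddddd
dddddddd
ddd^Addd
dddAAddd
dddddddd
dddddddd
dddddddd
step 4: dddddddd
dddddddd
dddddddd
dddddddd
dddA>ddd
dddAAddd
dddddddd
dddddddd
dddddddd
step 5: dddddddd
dddddddd
dddddddd
dddd^ddd
dddAdddd
dddAAddd
dddddddd
dddddddd
dddddddd
step 6: dddddddd
dddddddd
dddddddd
ddddA>dd
dddAdddd
dddAAddd
dddddddd
dddddddd
dddddddd
step 7: dddddddd
dddddddd
dddddddd
ddddAAdd
dddAdvdd
dddAAddd
dddddddd
dddddddd
dddddddd
step 8: dddddddd
dddddddd
dddddddd
ddddAAdd
dddA<Add
dddAAddd
dddddddd
dddddddd
dddddddd
step 9: dddddddd
dddddddd
dddddddd
dddd^Add
dddAAAdd
dddAAddd
dddddddd
dddddddd
dddddddd
step 10: dddddddd
dddddddd
dddddddd
ddd<dAdd
dddAAAdd
dddAAddd
dddddddd
dddddddd
dddddddd
step 11: dddddddd
dddddddd
ddd^dddd
dddAdAdd
dddAAAdd
dddAAddd
dddddddd
dddddddd
dddddddd
step 12: dddddddd
dddddddd
dddA>ddd
dddAdAdd
dddAAAdd
dddAAddd
dddddddd
dddddddd
dddddddd
step 13: dddddddd
dddddddd
dddAAddd
dddAvAdd
dddAAAdd
dddAAddd
dddddddd
dddddddd
dddddddd
step 14: dddddddd
dddddddd
dddAAddd
ddd<AAdd
dddAAAdd
dddAAddd
dddddddd
dddddddd
dddddddd
step 15: dddddddd
dddddddd
dddAAddd
ddddAAdd
dddvAAdd
dddAAddd
dddddddd
dddddddd
dddddddd
step 16: dddddddd
dddddddd
dddAAddd
ddddAAdd
dddd>Add
dddAAddd
dddddddd
dddddddd
dddddddd
step 17: dddddddd
dddddddd
dddAAddd
dddd^Add
dddddAdd
dddAAddd
dddddddd
dddddddd
dddddddd
step 18: dddddddd
dddddddd
dddAAddd
ddd<dAdd
dddddAdd
dddAAddd
dddddddd
dddddddd
dddddddd
step 19: dddddddd
dddddddd
ddd^Addd
dddAdAdd
dddddAdd
dddAAddd
dddddddd
dddddddd
dddddddd
step 20: dddddddd
dddddddd
dd<dAddd
dddAdAdd
dddddAdd
dddAAddd
dddddddd
dddddddd
dddddddd
step 21: dddddddd
dd^ddddd
ddAdAddd
dddAdAdd
dddddAdd
dddAAddd
dddddddd
dddddddd
dddddddd
step 22: dddddddd
ddA>dddd
ddAdAddd
dddAdAdd
dddddAdd
dddAAddd
dddddddd
dddddddd
dddddddd
step 23: dddddddd
ddAAdddd
ddAvAddd
dddAdAdd
dddddAdd
dddAAddd
dddddddd
dddddddd
dddddddd
step 24: dddddddd
ddAAdddd
dd<AAddd
dddAdAdd
dddddAdd
dddAAddd
dddddddd
dddddddd
dddddddd
step 25: dddddddd
ddAAdddd
dddAAddd
ddvAdAdd
dddddAdd
dddAAddd
dddddddd
dddddddd
dddddddd
step 26: dddddddd
ddAAdddd
dddAAddd
d<AAdAdd
dddddAdd
dddAAddd
dddddddd
dddddddd
dddddddd
step 27: dddddddd
ddAAdddd
d^dAAddd
dAAAdAdd
dddddAdd
dddAAddd
dddddddd
dddddddd
dddddddd
step 28: dddddddd
ddAAdddd
dA>AAddd
dAAAdAdd
dddddAdd
dddAAddd
dddddddd
dddddddd
dddddddd
step 29: dddddddd
ddAAdddd
dAAAAddd
dAvAdAdd
dddddAdd
dddAAddd
dddddddd
dddddddd
dddddddd
step 30: dddddddd
ddAAdddd
dAAAAddd
dAd>dAdd
dddddAdd
dddAAddd
dddddddd
dddddddd
dddddddd
step 31: dddddddd
ddAAdddd
dAA^Addd
dAdddAdd
dddddAdd
dddAAddd
dddddddd
dddddddd
dddddddd
step 32: dddddddd
ddAAdddd
dA<dAddd
dAdddAdd
dddddAdd
dddAAddd
dddddddd
dddddddd
dddddddd
step 33: dddddddd
ddAAdddd
dAddAddd
dAvddAdd
dddddAdd
dddAAddd
dddddddd
dddddddd
dddddddd
step 34: dddddddd
ddAAdddd
dAddAddd
d<AddAdd
dddddAdd
dddAAddd
dddddddd
dddddddd
dddddddd
step 35: dddddddd
ddAAdddd
dAddAddd
ddAddAdd
dvdddAdd
dddAAddd
dddddddd
dddddddd
dddddddd
step 36: dddddddd
ddAAdddd
dAddAddd
ddAddAdd
<AdddAdd
dddAAddd
dddddddd
dddddddd
dddddddd
step 37: dddddddd
ddAAdddd
dAddAddd
^dAddAdd
AAdddAdd
dddAAddd
dddddddd
dddddddd
dddddddd
step 38: dddddddd
ddAAdddd
dAddAddd
A>AddAdd
AAdddAdd
dddAAddd
dddddddd
dddddddd
dddddddd
step 39: dddddddd
ddAAdddd
dAddAddd
AAAddAdd
AvdddAdd
dddAAddd
dddddddd
dddddddd
dddddddd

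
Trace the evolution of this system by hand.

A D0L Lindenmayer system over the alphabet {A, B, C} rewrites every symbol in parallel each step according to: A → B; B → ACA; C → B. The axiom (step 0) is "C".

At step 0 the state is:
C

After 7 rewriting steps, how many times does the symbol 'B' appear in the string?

k=0  C
k=1  B
k=2  ACA
k=3  BBB
k=4  ACAACAACA
k=5  BBBBBBBBB
k=6  ACAACAACAACAACAACAACAACAACA
k=7  BBBBBBBBBBBBBBBBBBBBBBBBBBB

27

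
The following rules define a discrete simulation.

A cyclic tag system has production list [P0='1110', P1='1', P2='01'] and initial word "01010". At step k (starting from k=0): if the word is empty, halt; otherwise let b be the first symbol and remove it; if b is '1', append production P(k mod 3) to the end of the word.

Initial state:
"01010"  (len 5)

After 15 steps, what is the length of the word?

13

t=0: "01010"  (len 5)
t=1: "1010"  (len 4)
t=2: "0101"  (len 4)
t=3: "101"  (len 3)
t=4: "011110"  (len 6)
t=5: "11110"  (len 5)
t=6: "111001"  (len 6)
t=7: "110011110"  (len 9)
t=8: "100111101"  (len 9)
t=9: "0011110101"  (len 10)
t=10: "011110101"  (len 9)
t=11: "11110101"  (len 8)
t=12: "111010101"  (len 9)
t=13: "110101011110"  (len 12)
t=14: "101010111101"  (len 12)
t=15: "0101011110101"  (len 13)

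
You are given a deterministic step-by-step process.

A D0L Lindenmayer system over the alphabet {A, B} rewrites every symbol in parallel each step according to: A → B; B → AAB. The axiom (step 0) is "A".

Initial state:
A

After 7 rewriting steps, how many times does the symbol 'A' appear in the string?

[0] A
[1] B
[2] AAB
[3] BBAAB
[4] AABAABBBAAB
[5] BBAABBBAABAABAABBBAAB
[6] AABAABBBAABAABAABBBAABBBAABBBAABAABAABBBAAB
[7] BBAABBBAABAABAABBBAABBBAABBBAABAABAABBBAABAABAABBBAABAABAABBBAABBBAABBBAABAABAABBBAAB

42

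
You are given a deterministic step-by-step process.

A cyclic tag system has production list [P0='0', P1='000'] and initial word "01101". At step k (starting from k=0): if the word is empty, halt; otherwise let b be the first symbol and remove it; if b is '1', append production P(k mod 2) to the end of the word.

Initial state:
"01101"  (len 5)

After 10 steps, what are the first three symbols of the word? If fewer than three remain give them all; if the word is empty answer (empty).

[0] "01101"  (len 5)
[1] "1101"  (len 4)
[2] "101000"  (len 6)
[3] "010000"  (len 6)
[4] "10000"  (len 5)
[5] "00000"  (len 5)
[6] "0000"  (len 4)
[7] "000"  (len 3)
[8] "00"  (len 2)
[9] "0"  (len 1)
[10] (halted — word empty)

(empty)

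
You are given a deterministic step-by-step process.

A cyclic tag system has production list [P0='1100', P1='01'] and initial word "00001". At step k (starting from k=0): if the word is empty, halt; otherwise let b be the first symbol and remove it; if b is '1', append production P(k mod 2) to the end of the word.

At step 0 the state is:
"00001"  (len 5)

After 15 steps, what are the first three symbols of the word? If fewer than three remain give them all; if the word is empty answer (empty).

110

[0] "00001"  (len 5)
[1] "0001"  (len 4)
[2] "001"  (len 3)
[3] "01"  (len 2)
[4] "1"  (len 1)
[5] "1100"  (len 4)
[6] "10001"  (len 5)
[7] "00011100"  (len 8)
[8] "0011100"  (len 7)
[9] "011100"  (len 6)
[10] "11100"  (len 5)
[11] "11001100"  (len 8)
[12] "100110001"  (len 9)
[13] "001100011100"  (len 12)
[14] "01100011100"  (len 11)
[15] "1100011100"  (len 10)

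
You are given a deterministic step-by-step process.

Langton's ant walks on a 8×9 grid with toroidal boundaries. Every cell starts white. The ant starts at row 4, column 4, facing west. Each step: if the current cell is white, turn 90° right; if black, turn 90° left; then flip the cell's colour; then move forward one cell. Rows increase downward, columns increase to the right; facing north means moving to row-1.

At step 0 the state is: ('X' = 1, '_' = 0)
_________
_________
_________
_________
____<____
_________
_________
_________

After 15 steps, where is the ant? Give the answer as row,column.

4,5

step 0: _________
_________
_________
_________
____<____
_________
_________
_________
step 1: _________
_________
_________
____^____
____X____
_________
_________
_________
step 2: _________
_________
_________
____X>___
____X____
_________
_________
_________
step 3: _________
_________
_________
____XX___
____Xv___
_________
_________
_________
step 4: _________
_________
_________
____XX___
____<X___
_________
_________
_________
step 5: _________
_________
_________
____XX___
_____X___
____v____
_________
_________
step 6: _________
_________
_________
____XX___
_____X___
___<X____
_________
_________
step 7: _________
_________
_________
____XX___
___^_X___
___XX____
_________
_________
step 8: _________
_________
_________
____XX___
___X>X___
___XX____
_________
_________
step 9: _________
_________
_________
____XX___
___XXX___
___Xv____
_________
_________
step 10: _________
_________
_________
____XX___
___XXX___
___X_>___
_________
_________
step 11: _________
_________
_________
____XX___
___XXX___
___X_X___
_____v___
_________
step 12: _________
_________
_________
____XX___
___XXX___
___X_X___
____<X___
_________
step 13: _________
_________
_________
____XX___
___XXX___
___X^X___
____XX___
_________
step 14: _________
_________
_________
____XX___
___XXX___
___XX>___
____XX___
_________
step 15: _________
_________
_________
____XX___
___XX^___
___XX____
____XX___
_________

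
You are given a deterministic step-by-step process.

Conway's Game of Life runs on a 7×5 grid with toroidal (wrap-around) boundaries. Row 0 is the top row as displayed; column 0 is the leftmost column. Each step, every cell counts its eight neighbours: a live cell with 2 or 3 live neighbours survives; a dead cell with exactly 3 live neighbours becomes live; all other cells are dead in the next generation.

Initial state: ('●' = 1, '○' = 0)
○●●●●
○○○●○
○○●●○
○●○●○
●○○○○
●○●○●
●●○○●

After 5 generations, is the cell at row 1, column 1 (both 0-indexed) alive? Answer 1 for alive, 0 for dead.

0

k=0  ○●●●●
○○○●○
○○●●○
○●○●○
●○○○○
●○●○●
●●○○●
k=1  ○●○○○
○●○○○
○○○●●
○●○●●
●○●●○
○○○●○
○○○○○
k=2  ○○○○○
●○●○○
○○○●●
○●○○○
●●○○○
○○●●●
○○○○○
k=3  ○○○○○
○○○●●
●●●●●
○●●○●
●●○●●
●●●●●
○○○●○
k=4  ○○○●●
○●○○○
○○○○○
○○○○○
○○○○○
○○○○○
●●○●○
k=5  ○●○●●
○○○○○
○○○○○
○○○○○
○○○○○
○○○○○
●○●●○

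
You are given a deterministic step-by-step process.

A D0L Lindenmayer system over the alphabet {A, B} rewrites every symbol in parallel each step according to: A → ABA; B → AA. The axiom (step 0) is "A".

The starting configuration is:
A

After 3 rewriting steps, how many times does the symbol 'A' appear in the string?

16

gen 0: A
gen 1: ABA
gen 2: ABAAAABA
gen 3: ABAAAABAABAABAABAAAABA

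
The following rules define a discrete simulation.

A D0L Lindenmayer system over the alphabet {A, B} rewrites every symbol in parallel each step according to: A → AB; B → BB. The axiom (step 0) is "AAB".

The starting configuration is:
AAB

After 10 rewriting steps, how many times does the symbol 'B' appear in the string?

step 0: AAB
step 1: ABABBB
step 2: ABBBABBBBBBB
step 3: ABBBBBBBABBBBBBBBBBBBBBB
step 4: ABBBBBBBBBBBBBBBABBBBBBBBBBBBBBBBBBBBBBBBBBBBBBB
step 5: ABBBBBBBBBBBBBBBBBBBBBBBBBBBBBBBABBBBBBBBBBBBBBBBBBBBBBBBBBBBBBBBBBBBBBBBBBBBBBBBBBBBBBBBBBBBBBB
step 6: ABBBBBBBBBBBBBBBBBBBBBBBBBBBBBBBBBBBBBBBBBBBBBBBBBBBBBBBBB…BBBBBBBBBBBBBBBBBBBBBBBBBBBBBBBBBBBBBBBBBBBBBBBBBBBBBBBBBB  (len 192)
step 7: ABBBBBBBBBBBBBBBBBBBBBBBBBBBBBBBBBBBBBBBBBBBBBBBBBBBBBBBBB…BBBBBBBBBBBBBBBBBBBBBBBBBBBBBBBBBBBBBBBBBBBBBBBBBBBBBBBBBB  (len 384)
step 8: ABBBBBBBBBBBBBBBBBBBBBBBBBBBBBBBBBBBBBBBBBBBBBBBBBBBBBBBBB…BBBBBBBBBBBBBBBBBBBBBBBBBBBBBBBBBBBBBBBBBBBBBBBBBBBBBBBBBB  (len 768)
step 9: ABBBBBBBBBBBBBBBBBBBBBBBBBBBBBBBBBBBBBBBBBBBBBBBBBBBBBBBBB…BBBBBBBBBBBBBBBBBBBBBBBBBBBBBBBBBBBBBBBBBBBBBBBBBBBBBBBBBB  (len 1536)
step 10: ABBBBBBBBBBBBBBBBBBBBBBBBBBBBBBBBBBBBBBBBBBBBBBBBBBBBBBBBB…BBBBBBBBBBBBBBBBBBBBBBBBBBBBBBBBBBBBBBBBBBBBBBBBBBBBBBBBBB  (len 3072)

3070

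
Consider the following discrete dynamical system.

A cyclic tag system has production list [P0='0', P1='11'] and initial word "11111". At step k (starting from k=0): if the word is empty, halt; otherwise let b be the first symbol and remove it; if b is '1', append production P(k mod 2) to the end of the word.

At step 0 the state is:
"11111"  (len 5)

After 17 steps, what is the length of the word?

[0] "11111"  (len 5)
[1] "11110"  (len 5)
[2] "111011"  (len 6)
[3] "110110"  (len 6)
[4] "1011011"  (len 7)
[5] "0110110"  (len 7)
[6] "110110"  (len 6)
[7] "101100"  (len 6)
[8] "0110011"  (len 7)
[9] "110011"  (len 6)
[10] "1001111"  (len 7)
[11] "0011110"  (len 7)
[12] "011110"  (len 6)
[13] "11110"  (len 5)
[14] "111011"  (len 6)
[15] "110110"  (len 6)
[16] "1011011"  (len 7)
[17] "0110110"  (len 7)

7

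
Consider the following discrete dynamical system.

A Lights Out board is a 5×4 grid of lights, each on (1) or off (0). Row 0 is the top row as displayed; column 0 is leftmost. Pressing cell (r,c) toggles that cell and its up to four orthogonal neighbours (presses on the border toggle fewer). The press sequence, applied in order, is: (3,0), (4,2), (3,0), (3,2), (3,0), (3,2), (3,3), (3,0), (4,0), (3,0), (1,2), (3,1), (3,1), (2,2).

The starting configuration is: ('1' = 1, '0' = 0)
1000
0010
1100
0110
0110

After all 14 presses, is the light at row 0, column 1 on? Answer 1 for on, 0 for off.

0

0) 1000
0010
1100
0110
0110
1) 1000
0010
0100
1010
1110
2) 1000
0010
0100
1000
1001
3) 1000
0010
1100
0100
0001
4) 1000
0010
1110
0011
0011
5) 1000
0010
0110
1111
1011
6) 1000
0010
0100
1000
1001
7) 1000
0010
0101
1011
1000
8) 1000
0010
1101
0111
0000
9) 1000
0010
1101
1111
1100
10) 1000
0010
0101
0011
0100
11) 1010
0101
0111
0011
0100
12) 1010
0101
0011
1101
0000
13) 1010
0101
0111
0011
0100
14) 1010
0111
0000
0001
0100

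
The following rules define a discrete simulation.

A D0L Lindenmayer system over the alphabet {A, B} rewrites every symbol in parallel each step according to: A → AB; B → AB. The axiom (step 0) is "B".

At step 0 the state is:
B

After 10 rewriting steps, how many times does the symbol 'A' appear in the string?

0) B
1) AB
2) ABAB
3) ABABABAB
4) ABABABABABABABAB
5) ABABABABABABABABABABABABABABABAB
6) ABABABABABABABABABABABABABABABABABABABABABABABABABABABABABABABAB
7) ABABABABABABABABABABABABABABABABABABABABABABABABABABABABAB…ABABABABABABABABABABABABABABABABABABABABABABABABABABABABAB  (len 128)
8) ABABABABABABABABABABABABABABABABABABABABABABABABABABABABAB…ABABABABABABABABABABABABABABABABABABABABABABABABABABABABAB  (len 256)
9) ABABABABABABABABABABABABABABABABABABABABABABABABABABABABAB…ABABABABABABABABABABABABABABABABABABABABABABABABABABABABAB  (len 512)
10) ABABABABABABABABABABABABABABABABABABABABABABABABABABABABAB…ABABABABABABABABABABABABABABABABABABABABABABABABABABABABAB  (len 1024)

512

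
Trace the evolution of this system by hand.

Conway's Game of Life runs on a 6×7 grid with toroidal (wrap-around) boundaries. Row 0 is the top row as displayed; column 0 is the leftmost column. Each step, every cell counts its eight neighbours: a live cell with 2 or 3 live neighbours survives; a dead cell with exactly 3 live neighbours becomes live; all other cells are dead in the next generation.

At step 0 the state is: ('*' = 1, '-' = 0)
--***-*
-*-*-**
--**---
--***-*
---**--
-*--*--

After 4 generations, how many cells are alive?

8

gen 0: --***-*
-*-*-**
--**---
--***-*
---**--
-*--*--
gen 1: -*----*
**---**
**----*
-----*-
-------
-------
gen 2: -*---**
--*--*-
-*-----
*-----*
-------
-------
gen 3: -----**
***--**
**----*
*------
-------
-------
gen 4: -*---*-
--*----
--*--*-
**----*
-------
-------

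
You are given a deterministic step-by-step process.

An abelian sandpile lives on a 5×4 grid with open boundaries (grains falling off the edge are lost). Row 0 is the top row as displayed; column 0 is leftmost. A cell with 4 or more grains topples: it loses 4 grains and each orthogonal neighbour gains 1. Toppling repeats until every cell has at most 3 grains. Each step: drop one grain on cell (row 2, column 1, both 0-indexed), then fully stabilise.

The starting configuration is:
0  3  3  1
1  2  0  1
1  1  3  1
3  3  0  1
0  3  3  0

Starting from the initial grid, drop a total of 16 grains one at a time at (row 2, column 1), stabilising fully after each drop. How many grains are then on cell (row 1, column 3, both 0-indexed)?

2

0) 0  3  3  1
1  2  0  1
1  1  3  1
3  3  0  1
0  3  3  0
1) 0  3  3  1
1  2  0  1
1  2  3  1
3  3  0  1
0  3  3  0
2) 0  3  3  1
1  2  0  1
1  3  3  1
3  3  0  1
0  3  3  0
3) 0  3  3  1
1  3  1  1
3  2  0  2
0  2  3  1
2  1  0  1
4) 0  3  3  1
1  3  1  1
3  3  0  2
0  2  3  1
2  1  0  1
5) 1  1  0  2
3  1  3  1
0  2  1  2
1  3  3  1
2  1  0  1
6) 1  1  0  2
3  1  3  1
0  3  1  2
1  3  3  1
2  1  0  1
7) 1  1  0  2
3  2  3  1
1  1  3  2
2  1  0  2
2  2  1  1
8) 1  1  0  2
3  2  3  1
1  2  3  2
2  1  0  2
2  2  1  1
9) 1  1  0  2
3  2  3  1
1  3  3  2
2  1  0  2
2  2  1  1
10) 2  2  1  2
0  1  1  2
3  2  1  3
2  2  1  2
2  2  1  1
11) 2  2  1  2
0  1  1  2
3  3  1  3
2  2  1  2
2  2  1  1
12) 2  2  1  2
1  2  1  2
0  1  2  3
3  3  1  2
2  2  1  1
13) 2  2  1  2
1  2  1  2
0  2  2  3
3  3  1  2
2  2  1  1
14) 2  2  1  2
1  2  1  2
0  3  2  3
3  3  1  2
2  2  1  1
15) 2  2  1  2
1  3  1  2
2  1  3  3
0  1  2  2
3  3  1  1
16) 2  2  1  2
1  3  1  2
2  2  3  3
0  1  2  2
3  3  1  1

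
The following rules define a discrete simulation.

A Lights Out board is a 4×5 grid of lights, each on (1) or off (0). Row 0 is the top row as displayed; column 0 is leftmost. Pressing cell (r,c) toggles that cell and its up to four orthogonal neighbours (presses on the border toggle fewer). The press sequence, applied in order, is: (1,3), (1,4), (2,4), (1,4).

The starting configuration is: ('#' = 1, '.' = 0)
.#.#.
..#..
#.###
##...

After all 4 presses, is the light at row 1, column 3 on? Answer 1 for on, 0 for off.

1

k=0  .#.#.
..#..
#.###
##...
k=1  .#...
...##
#.#.#
##...
k=2  .#..#
.....
#.#..
##...
k=3  .#..#
....#
#.###
##..#
k=4  .#...
...#.
#.##.
##..#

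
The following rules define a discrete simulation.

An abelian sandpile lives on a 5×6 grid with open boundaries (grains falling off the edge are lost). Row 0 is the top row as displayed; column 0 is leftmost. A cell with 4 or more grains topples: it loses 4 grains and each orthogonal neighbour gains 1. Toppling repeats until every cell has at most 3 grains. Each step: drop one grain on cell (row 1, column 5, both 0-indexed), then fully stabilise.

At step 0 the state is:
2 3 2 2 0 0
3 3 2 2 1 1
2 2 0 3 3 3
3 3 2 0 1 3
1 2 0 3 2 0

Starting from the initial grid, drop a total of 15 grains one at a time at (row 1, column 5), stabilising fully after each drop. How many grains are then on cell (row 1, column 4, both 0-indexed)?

t=0: 2 3 2 2 0 0
3 3 2 2 1 1
2 2 0 3 3 3
3 3 2 0 1 3
1 2 0 3 2 0
t=1: 2 3 2 2 0 0
3 3 2 2 1 2
2 2 0 3 3 3
3 3 2 0 1 3
1 2 0 3 2 0
t=2: 2 3 2 2 0 0
3 3 2 2 1 3
2 2 0 3 3 3
3 3 2 0 1 3
1 2 0 3 2 0
t=3: 2 3 2 2 0 1
3 3 2 3 3 1
2 2 1 0 1 2
3 3 2 1 3 0
1 2 0 3 2 1
t=4: 2 3 2 2 0 1
3 3 2 3 3 2
2 2 1 0 1 2
3 3 2 1 3 0
1 2 0 3 2 1
t=5: 2 3 2 2 0 1
3 3 2 3 3 3
2 2 1 0 1 2
3 3 2 1 3 0
1 2 0 3 2 1
t=6: 2 3 2 3 1 2
3 3 3 0 1 1
2 2 1 1 2 3
3 3 2 1 3 0
1 2 0 3 2 1
t=7: 2 3 2 3 1 2
3 3 3 0 1 2
2 2 1 1 2 3
3 3 2 1 3 0
1 2 0 3 2 1
t=8: 2 3 2 3 1 2
3 3 3 0 1 3
2 2 1 1 2 3
3 3 2 1 3 0
1 2 0 3 2 1
t=9: 2 3 2 3 1 3
3 3 3 0 2 1
2 2 1 1 3 0
3 3 2 1 3 1
1 2 0 3 2 1
t=10: 2 3 2 3 1 3
3 3 3 0 2 2
2 2 1 1 3 0
3 3 2 1 3 1
1 2 0 3 2 1
t=11: 2 3 2 3 1 3
3 3 3 0 2 3
2 2 1 1 3 0
3 3 2 1 3 1
1 2 0 3 2 1
t=12: 2 3 2 3 2 0
3 3 3 0 3 1
2 2 1 1 3 1
3 3 2 1 3 1
1 2 0 3 2 1
t=13: 2 3 2 3 2 0
3 3 3 0 3 2
2 2 1 1 3 1
3 3 2 1 3 1
1 2 0 3 2 1
t=14: 2 3 2 3 2 0
3 3 3 0 3 3
2 2 1 1 3 1
3 3 2 1 3 1
1 2 0 3 2 1
t=15: 2 3 2 3 3 1
3 3 3 1 1 1
2 2 1 2 1 3
3 3 2 2 0 2
1 2 0 3 3 1

1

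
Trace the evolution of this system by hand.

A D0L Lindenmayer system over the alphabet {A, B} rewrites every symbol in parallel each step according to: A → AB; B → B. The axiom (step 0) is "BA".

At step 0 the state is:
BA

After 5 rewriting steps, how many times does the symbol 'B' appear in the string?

6

step 0: BA
step 1: BAB
step 2: BABB
step 3: BABBB
step 4: BABBBB
step 5: BABBBBB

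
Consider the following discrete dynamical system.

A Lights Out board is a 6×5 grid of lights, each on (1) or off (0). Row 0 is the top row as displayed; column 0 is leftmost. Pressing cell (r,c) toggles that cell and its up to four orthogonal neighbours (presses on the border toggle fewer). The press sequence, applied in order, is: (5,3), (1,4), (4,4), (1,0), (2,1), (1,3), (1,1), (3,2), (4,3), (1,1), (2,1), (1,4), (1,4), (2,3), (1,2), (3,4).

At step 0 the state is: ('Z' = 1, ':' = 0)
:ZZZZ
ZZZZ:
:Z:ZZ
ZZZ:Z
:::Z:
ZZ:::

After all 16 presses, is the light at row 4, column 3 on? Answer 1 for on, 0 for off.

t=0: :ZZZZ
ZZZZ:
:Z:ZZ
ZZZ:Z
:::Z:
ZZ:::
t=1: :ZZZZ
ZZZZ:
:Z:ZZ
ZZZ:Z
:::::
ZZZZZ
t=2: :ZZZ:
ZZZ:Z
:Z:Z:
ZZZ:Z
:::::
ZZZZZ
t=3: :ZZZ:
ZZZ:Z
:Z:Z:
ZZZ::
:::ZZ
ZZZZ:
t=4: ZZZZ:
::Z:Z
ZZ:Z:
ZZZ::
:::ZZ
ZZZZ:
t=5: ZZZZ:
:ZZ:Z
::ZZ:
Z:Z::
:::ZZ
ZZZZ:
t=6: ZZZ::
:Z:Z:
::Z::
Z:Z::
:::ZZ
ZZZZ:
t=7: Z:Z::
Z:ZZ:
:ZZ::
Z:Z::
:::ZZ
ZZZZ:
t=8: Z:Z::
Z:ZZ:
:Z:::
ZZ:Z:
::ZZZ
ZZZZ:
t=9: Z:Z::
Z:ZZ:
:Z:::
ZZ:::
:::::
ZZZ::
t=10: ZZZ::
:Z:Z:
:::::
ZZ:::
:::::
ZZZ::
t=11: ZZZ::
:::Z:
ZZZ::
Z::::
:::::
ZZZ::
t=12: ZZZ:Z
::::Z
ZZZ:Z
Z::::
:::::
ZZZ::
t=13: ZZZ::
:::Z:
ZZZ::
Z::::
:::::
ZZZ::
t=14: ZZZ::
:::::
ZZ:ZZ
Z::Z:
:::::
ZZZ::
t=15: ZZ:::
:ZZZ:
ZZZZZ
Z::Z:
:::::
ZZZ::
t=16: ZZ:::
:ZZZ:
ZZZZ:
Z:::Z
::::Z
ZZZ::

0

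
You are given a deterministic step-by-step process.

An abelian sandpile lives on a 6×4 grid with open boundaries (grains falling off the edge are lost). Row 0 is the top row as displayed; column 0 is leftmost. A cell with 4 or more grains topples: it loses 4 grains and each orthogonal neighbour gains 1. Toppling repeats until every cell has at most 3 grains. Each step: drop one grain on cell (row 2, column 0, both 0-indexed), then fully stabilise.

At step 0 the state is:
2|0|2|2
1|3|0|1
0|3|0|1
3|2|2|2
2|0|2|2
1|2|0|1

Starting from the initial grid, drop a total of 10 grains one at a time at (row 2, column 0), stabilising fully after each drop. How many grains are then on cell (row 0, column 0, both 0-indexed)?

t=0: 2|0|2|2
1|3|0|1
0|3|0|1
3|2|2|2
2|0|2|2
1|2|0|1
t=1: 2|0|2|2
1|3|0|1
1|3|0|1
3|2|2|2
2|0|2|2
1|2|0|1
t=2: 2|0|2|2
1|3|0|1
2|3|0|1
3|2|2|2
2|0|2|2
1|2|0|1
t=3: 2|0|2|2
1|3|0|1
3|3|0|1
3|2|2|2
2|0|2|2
1|2|0|1
t=4: 2|1|2|2
3|0|1|1
2|2|1|1
1|0|3|2
3|1|2|2
1|2|0|1
t=5: 2|1|2|2
3|0|1|1
3|2|1|1
1|0|3|2
3|1|2|2
1|2|0|1
t=6: 3|1|2|2
0|1|1|1
1|3|1|1
2|0|3|2
3|1|2|2
1|2|0|1
t=7: 3|1|2|2
0|1|1|1
2|3|1|1
2|0|3|2
3|1|2|2
1|2|0|1
t=8: 3|1|2|2
0|1|1|1
3|3|1|1
2|0|3|2
3|1|2|2
1|2|0|1
t=9: 3|1|2|2
1|2|1|1
1|0|2|1
3|1|3|2
3|1|2|2
1|2|0|1
t=10: 3|1|2|2
1|2|1|1
2|0|2|1
3|1|3|2
3|1|2|2
1|2|0|1

3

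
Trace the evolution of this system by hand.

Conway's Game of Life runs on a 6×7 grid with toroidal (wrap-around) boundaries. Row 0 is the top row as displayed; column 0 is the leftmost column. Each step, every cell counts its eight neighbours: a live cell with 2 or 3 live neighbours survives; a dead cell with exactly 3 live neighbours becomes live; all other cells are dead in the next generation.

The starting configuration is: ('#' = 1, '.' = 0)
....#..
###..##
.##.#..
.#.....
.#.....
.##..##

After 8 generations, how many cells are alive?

13

[0] ....#..
###..##
.##.#..
.#.....
.#.....
.##..##
[1] ...##..
#.#.###
...#.##
##.....
.#.....
###..#.
[2] .......
#.#....
..##...
###...#
......#
#####..
[3] #......
.###...
...#..#
####..#
.....##
####...
[4] #......
####...
....#.#
.####..
....##.
###....
[5] ...#..#
####..#
....##.
..#....
#...##.
##....#
[6] ...#.#.
####..#
#...###
...#..#
#....#.
.#..#..
[7] ...#.##
.###...
....#..
.......
#...###
....###
[8] #..#..#
..##.#.
..##...
....#.#
#...#..
...#...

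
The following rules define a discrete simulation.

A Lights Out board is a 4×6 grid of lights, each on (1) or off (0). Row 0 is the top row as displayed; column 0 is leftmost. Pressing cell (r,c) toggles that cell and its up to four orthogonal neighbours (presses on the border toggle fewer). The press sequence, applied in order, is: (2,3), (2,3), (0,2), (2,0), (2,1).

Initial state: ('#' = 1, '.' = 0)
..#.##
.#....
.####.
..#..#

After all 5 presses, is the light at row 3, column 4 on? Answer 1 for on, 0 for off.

0

step 0: ..#.##
.#....
.####.
..#..#
step 1: ..#.##
.#.#..
.#....
..##.#
step 2: ..#.##
.#....
.####.
..#..#
step 3: .#.###
.##...
.####.
..#..#
step 4: .#.###
###...
#.###.
#.#..#
step 5: .#.###
#.#...
.#.##.
###..#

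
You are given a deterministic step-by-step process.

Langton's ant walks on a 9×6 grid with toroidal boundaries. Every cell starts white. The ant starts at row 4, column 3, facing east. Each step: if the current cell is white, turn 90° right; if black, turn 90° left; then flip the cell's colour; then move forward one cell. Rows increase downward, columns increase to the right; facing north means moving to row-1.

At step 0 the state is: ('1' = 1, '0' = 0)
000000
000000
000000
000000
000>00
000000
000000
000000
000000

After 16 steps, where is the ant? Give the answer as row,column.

4,3

gen 0: 000000
000000
000000
000000
000>00
000000
000000
000000
000000
gen 1: 000000
000000
000000
000000
000100
000v00
000000
000000
000000
gen 2: 000000
000000
000000
000000
000100
00<100
000000
000000
000000
gen 3: 000000
000000
000000
000000
00^100
001100
000000
000000
000000
gen 4: 000000
000000
000000
000000
001>00
001100
000000
000000
000000
gen 5: 000000
000000
000000
000^00
001000
001100
000000
000000
000000
gen 6: 000000
000000
000000
0001>0
001000
001100
000000
000000
000000
gen 7: 000000
000000
000000
000110
0010v0
001100
000000
000000
000000
gen 8: 000000
000000
000000
000110
001<10
001100
000000
000000
000000
gen 9: 000000
000000
000000
000^10
001110
001100
000000
000000
000000
gen 10: 000000
000000
000000
00<010
001110
001100
000000
000000
000000
gen 11: 000000
000000
00^000
001010
001110
001100
000000
000000
000000
gen 12: 000000
000000
001>00
001010
001110
001100
000000
000000
000000
gen 13: 000000
000000
001100
001v10
001110
001100
000000
000000
000000
gen 14: 000000
000000
001100
00<110
001110
001100
000000
000000
000000
gen 15: 000000
000000
001100
000110
00v110
001100
000000
000000
000000
gen 16: 000000
000000
001100
000110
000>10
001100
000000
000000
000000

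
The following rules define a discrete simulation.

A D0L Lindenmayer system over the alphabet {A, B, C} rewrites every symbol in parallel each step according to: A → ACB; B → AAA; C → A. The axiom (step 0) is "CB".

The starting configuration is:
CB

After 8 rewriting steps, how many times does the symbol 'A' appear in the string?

gen 0: CB
gen 1: AAAA
gen 2: ACBACBACBACB
gen 3: ACBAAAAACBAAAAACBAAAAACBAAAA
gen 4: ACBAAAAACBACBACBACBACBAAAAACBACBACBACBACBAAAAACBACBACBACBACBAAAAACBACBACBACB
gen 5: ACBAAAAACBACBACBACBACBAAAAACBAAAAACBAAAAACBAAAAACBAAAAACBA…AAAAACBAAAAACBAAAAACBACBACBACBACBAAAAACBAAAAACBAAAAACBAAAA  (len 188)
gen 6: ACBAAAAACBACBACBACBACBAAAAACBAAAAACBAAAAACBAAAAACBAAAAACBA…BACBAAAAACBACBACBACBACBAAAAACBACBACBACBACBAAAAACBACBACBACB  (len 492)
gen 7: ACBAAAAACBACBACBACBACBAAAAACBAAAAACBAAAAACBAAAAACBAAAAACBA…AAAAACBAAAAACBAAAAACBACBACBACBACBAAAAACBAAAAACBAAAAACBAAAA  (len 1244)
gen 8: ACBAAAAACBACBACBACBACBAAAAACBAAAAACBAAAAACBAAAAACBAAAAACBA…BACBAAAAACBACBACBACBACBAAAAACBACBACBACBACBAAAAACBACBACBACB  (len 3212)

1764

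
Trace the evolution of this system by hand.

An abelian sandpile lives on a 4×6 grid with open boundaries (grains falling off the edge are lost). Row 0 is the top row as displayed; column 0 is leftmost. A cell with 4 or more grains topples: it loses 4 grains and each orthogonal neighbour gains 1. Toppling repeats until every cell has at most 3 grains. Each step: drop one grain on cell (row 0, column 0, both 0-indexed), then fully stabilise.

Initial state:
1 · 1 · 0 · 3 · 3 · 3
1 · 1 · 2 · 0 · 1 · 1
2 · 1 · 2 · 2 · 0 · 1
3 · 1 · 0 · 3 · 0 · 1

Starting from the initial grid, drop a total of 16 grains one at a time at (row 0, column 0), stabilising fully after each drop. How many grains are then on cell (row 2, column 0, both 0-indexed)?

[0] 1 · 1 · 0 · 3 · 3 · 3
1 · 1 · 2 · 0 · 1 · 1
2 · 1 · 2 · 2 · 0 · 1
3 · 1 · 0 · 3 · 0 · 1
[1] 2 · 1 · 0 · 3 · 3 · 3
1 · 1 · 2 · 0 · 1 · 1
2 · 1 · 2 · 2 · 0 · 1
3 · 1 · 0 · 3 · 0 · 1
[2] 3 · 1 · 0 · 3 · 3 · 3
1 · 1 · 2 · 0 · 1 · 1
2 · 1 · 2 · 2 · 0 · 1
3 · 1 · 0 · 3 · 0 · 1
[3] 0 · 2 · 0 · 3 · 3 · 3
2 · 1 · 2 · 0 · 1 · 1
2 · 1 · 2 · 2 · 0 · 1
3 · 1 · 0 · 3 · 0 · 1
[4] 1 · 2 · 0 · 3 · 3 · 3
2 · 1 · 2 · 0 · 1 · 1
2 · 1 · 2 · 2 · 0 · 1
3 · 1 · 0 · 3 · 0 · 1
[5] 2 · 2 · 0 · 3 · 3 · 3
2 · 1 · 2 · 0 · 1 · 1
2 · 1 · 2 · 2 · 0 · 1
3 · 1 · 0 · 3 · 0 · 1
[6] 3 · 2 · 0 · 3 · 3 · 3
2 · 1 · 2 · 0 · 1 · 1
2 · 1 · 2 · 2 · 0 · 1
3 · 1 · 0 · 3 · 0 · 1
[7] 0 · 3 · 0 · 3 · 3 · 3
3 · 1 · 2 · 0 · 1 · 1
2 · 1 · 2 · 2 · 0 · 1
3 · 1 · 0 · 3 · 0 · 1
[8] 1 · 3 · 0 · 3 · 3 · 3
3 · 1 · 2 · 0 · 1 · 1
2 · 1 · 2 · 2 · 0 · 1
3 · 1 · 0 · 3 · 0 · 1
[9] 2 · 3 · 0 · 3 · 3 · 3
3 · 1 · 2 · 0 · 1 · 1
2 · 1 · 2 · 2 · 0 · 1
3 · 1 · 0 · 3 · 0 · 1
[10] 3 · 3 · 0 · 3 · 3 · 3
3 · 1 · 2 · 0 · 1 · 1
2 · 1 · 2 · 2 · 0 · 1
3 · 1 · 0 · 3 · 0 · 1
[11] 2 · 0 · 1 · 3 · 3 · 3
0 · 3 · 2 · 0 · 1 · 1
3 · 1 · 2 · 2 · 0 · 1
3 · 1 · 0 · 3 · 0 · 1
[12] 3 · 0 · 1 · 3 · 3 · 3
0 · 3 · 2 · 0 · 1 · 1
3 · 1 · 2 · 2 · 0 · 1
3 · 1 · 0 · 3 · 0 · 1
[13] 0 · 1 · 1 · 3 · 3 · 3
1 · 3 · 2 · 0 · 1 · 1
3 · 1 · 2 · 2 · 0 · 1
3 · 1 · 0 · 3 · 0 · 1
[14] 1 · 1 · 1 · 3 · 3 · 3
1 · 3 · 2 · 0 · 1 · 1
3 · 1 · 2 · 2 · 0 · 1
3 · 1 · 0 · 3 · 0 · 1
[15] 2 · 1 · 1 · 3 · 3 · 3
1 · 3 · 2 · 0 · 1 · 1
3 · 1 · 2 · 2 · 0 · 1
3 · 1 · 0 · 3 · 0 · 1
[16] 3 · 1 · 1 · 3 · 3 · 3
1 · 3 · 2 · 0 · 1 · 1
3 · 1 · 2 · 2 · 0 · 1
3 · 1 · 0 · 3 · 0 · 1

3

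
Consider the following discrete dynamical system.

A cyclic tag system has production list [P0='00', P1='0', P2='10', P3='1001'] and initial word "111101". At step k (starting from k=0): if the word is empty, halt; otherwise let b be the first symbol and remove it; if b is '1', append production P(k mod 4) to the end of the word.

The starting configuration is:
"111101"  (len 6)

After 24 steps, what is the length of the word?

k=0  "111101"  (len 6)
k=1  "1110100"  (len 7)
k=2  "1101000"  (len 7)
k=3  "10100010"  (len 8)
k=4  "01000101001"  (len 11)
k=5  "1000101001"  (len 10)
k=6  "0001010010"  (len 10)
k=7  "001010010"  (len 9)
k=8  "01010010"  (len 8)
k=9  "1010010"  (len 7)
k=10  "0100100"  (len 7)
k=11  "100100"  (len 6)
k=12  "001001001"  (len 9)
k=13  "01001001"  (len 8)
k=14  "1001001"  (len 7)
k=15  "00100110"  (len 8)
k=16  "0100110"  (len 7)
k=17  "100110"  (len 6)
k=18  "001100"  (len 6)
k=19  "01100"  (len 5)
k=20  "1100"  (len 4)
k=21  "10000"  (len 5)
k=22  "00000"  (len 5)
k=23  "0000"  (len 4)
k=24  "000"  (len 3)

3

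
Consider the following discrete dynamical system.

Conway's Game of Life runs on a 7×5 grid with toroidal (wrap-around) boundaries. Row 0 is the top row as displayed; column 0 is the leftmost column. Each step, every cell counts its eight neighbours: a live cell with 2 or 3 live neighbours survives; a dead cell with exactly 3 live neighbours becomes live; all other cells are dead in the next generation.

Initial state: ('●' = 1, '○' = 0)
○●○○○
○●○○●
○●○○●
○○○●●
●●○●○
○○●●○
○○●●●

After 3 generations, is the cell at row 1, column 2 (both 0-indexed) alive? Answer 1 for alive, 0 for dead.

1

gen 0: ○●○○○
○●○○●
○●○○●
○○○●●
●●○●○
○○●●○
○○●●●
gen 1: ○●○○●
○●●○○
○○●○●
○●○●○
●●○○○
●○○○○
○●○○●
gen 2: ○●○●○
○●●○○
●○○○○
○●○●●
●●●○●
○○○○●
○●○○●
gen 3: ○●○●○
●●●○○
●○○●●
○○○●○
○●●○○
○○●○●
○○●●●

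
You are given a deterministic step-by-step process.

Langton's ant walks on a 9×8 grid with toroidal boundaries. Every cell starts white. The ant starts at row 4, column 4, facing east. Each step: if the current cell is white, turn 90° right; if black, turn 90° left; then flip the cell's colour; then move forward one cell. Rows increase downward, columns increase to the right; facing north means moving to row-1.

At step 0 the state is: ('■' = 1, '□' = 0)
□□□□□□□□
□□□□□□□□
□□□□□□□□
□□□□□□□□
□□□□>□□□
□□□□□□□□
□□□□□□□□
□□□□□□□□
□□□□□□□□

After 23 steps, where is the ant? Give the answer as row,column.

2,3

gen 0: □□□□□□□□
□□□□□□□□
□□□□□□□□
□□□□□□□□
□□□□>□□□
□□□□□□□□
□□□□□□□□
□□□□□□□□
□□□□□□□□
gen 1: □□□□□□□□
□□□□□□□□
□□□□□□□□
□□□□□□□□
□□□□■□□□
□□□□v□□□
□□□□□□□□
□□□□□□□□
□□□□□□□□
gen 2: □□□□□□□□
□□□□□□□□
□□□□□□□□
□□□□□□□□
□□□□■□□□
□□□<■□□□
□□□□□□□□
□□□□□□□□
□□□□□□□□
gen 3: □□□□□□□□
□□□□□□□□
□□□□□□□□
□□□□□□□□
□□□^■□□□
□□□■■□□□
□□□□□□□□
□□□□□□□□
□□□□□□□□
gen 4: □□□□□□□□
□□□□□□□□
□□□□□□□□
□□□□□□□□
□□□■>□□□
□□□■■□□□
□□□□□□□□
□□□□□□□□
□□□□□□□□
gen 5: □□□□□□□□
□□□□□□□□
□□□□□□□□
□□□□^□□□
□□□■□□□□
□□□■■□□□
□□□□□□□□
□□□□□□□□
□□□□□□□□
gen 6: □□□□□□□□
□□□□□□□□
□□□□□□□□
□□□□■>□□
□□□■□□□□
□□□■■□□□
□□□□□□□□
□□□□□□□□
□□□□□□□□
gen 7: □□□□□□□□
□□□□□□□□
□□□□□□□□
□□□□■■□□
□□□■□v□□
□□□■■□□□
□□□□□□□□
□□□□□□□□
□□□□□□□□
gen 8: □□□□□□□□
□□□□□□□□
□□□□□□□□
□□□□■■□□
□□□■<■□□
□□□■■□□□
□□□□□□□□
□□□□□□□□
□□□□□□□□
gen 9: □□□□□□□□
□□□□□□□□
□□□□□□□□
□□□□^■□□
□□□■■■□□
□□□■■□□□
□□□□□□□□
□□□□□□□□
□□□□□□□□
gen 10: □□□□□□□□
□□□□□□□□
□□□□□□□□
□□□<□■□□
□□□■■■□□
□□□■■□□□
□□□□□□□□
□□□□□□□□
□□□□□□□□
gen 11: □□□□□□□□
□□□□□□□□
□□□^□□□□
□□□■□■□□
□□□■■■□□
□□□■■□□□
□□□□□□□□
□□□□□□□□
□□□□□□□□
gen 12: □□□□□□□□
□□□□□□□□
□□□■>□□□
□□□■□■□□
□□□■■■□□
□□□■■□□□
□□□□□□□□
□□□□□□□□
□□□□□□□□
gen 13: □□□□□□□□
□□□□□□□□
□□□■■□□□
□□□■v■□□
□□□■■■□□
□□□■■□□□
□□□□□□□□
□□□□□□□□
□□□□□□□□
gen 14: □□□□□□□□
□□□□□□□□
□□□■■□□□
□□□<■■□□
□□□■■■□□
□□□■■□□□
□□□□□□□□
□□□□□□□□
□□□□□□□□
gen 15: □□□□□□□□
□□□□□□□□
□□□■■□□□
□□□□■■□□
□□□v■■□□
□□□■■□□□
□□□□□□□□
□□□□□□□□
□□□□□□□□
gen 16: □□□□□□□□
□□□□□□□□
□□□■■□□□
□□□□■■□□
□□□□>■□□
□□□■■□□□
□□□□□□□□
□□□□□□□□
□□□□□□□□
gen 17: □□□□□□□□
□□□□□□□□
□□□■■□□□
□□□□^■□□
□□□□□■□□
□□□■■□□□
□□□□□□□□
□□□□□□□□
□□□□□□□□
gen 18: □□□□□□□□
□□□□□□□□
□□□■■□□□
□□□<□■□□
□□□□□■□□
□□□■■□□□
□□□□□□□□
□□□□□□□□
□□□□□□□□
gen 19: □□□□□□□□
□□□□□□□□
□□□^■□□□
□□□■□■□□
□□□□□■□□
□□□■■□□□
□□□□□□□□
□□□□□□□□
□□□□□□□□
gen 20: □□□□□□□□
□□□□□□□□
□□<□■□□□
□□□■□■□□
□□□□□■□□
□□□■■□□□
□□□□□□□□
□□□□□□□□
□□□□□□□□
gen 21: □□□□□□□□
□□^□□□□□
□□■□■□□□
□□□■□■□□
□□□□□■□□
□□□■■□□□
□□□□□□□□
□□□□□□□□
□□□□□□□□
gen 22: □□□□□□□□
□□■>□□□□
□□■□■□□□
□□□■□■□□
□□□□□■□□
□□□■■□□□
□□□□□□□□
□□□□□□□□
□□□□□□□□
gen 23: □□□□□□□□
□□■■□□□□
□□■v■□□□
□□□■□■□□
□□□□□■□□
□□□■■□□□
□□□□□□□□
□□□□□□□□
□□□□□□□□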